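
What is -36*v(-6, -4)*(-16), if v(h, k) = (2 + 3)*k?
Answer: -11520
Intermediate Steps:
v(h, k) = 5*k
-36*v(-6, -4)*(-16) = -180*(-4)*(-16) = -36*(-20)*(-16) = 720*(-16) = -11520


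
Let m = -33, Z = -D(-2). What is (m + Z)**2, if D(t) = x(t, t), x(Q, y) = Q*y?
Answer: 1369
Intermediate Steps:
D(t) = t**2 (D(t) = t*t = t**2)
Z = -4 (Z = -1*(-2)**2 = -1*4 = -4)
(m + Z)**2 = (-33 - 4)**2 = (-37)**2 = 1369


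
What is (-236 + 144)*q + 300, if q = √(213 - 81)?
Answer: 300 - 184*√33 ≈ -757.00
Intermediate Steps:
q = 2*√33 (q = √132 = 2*√33 ≈ 11.489)
(-236 + 144)*q + 300 = (-236 + 144)*(2*√33) + 300 = -184*√33 + 300 = 300 - 184*√33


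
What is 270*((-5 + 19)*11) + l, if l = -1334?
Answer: 40246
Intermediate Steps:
270*((-5 + 19)*11) + l = 270*((-5 + 19)*11) - 1334 = 270*(14*11) - 1334 = 270*154 - 1334 = 41580 - 1334 = 40246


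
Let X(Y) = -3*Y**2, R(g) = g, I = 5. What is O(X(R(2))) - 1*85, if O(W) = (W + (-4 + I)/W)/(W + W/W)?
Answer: -11075/132 ≈ -83.901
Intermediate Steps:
O(W) = (W + 1/W)/(1 + W) (O(W) = (W + (-4 + 5)/W)/(W + W/W) = (W + 1/W)/(W + 1) = (W + 1/W)/(1 + W))
O(X(R(2))) - 1*85 = (1 + (-3*2**2)**2)/(((-3*2**2))*(1 - 3*2**2)) - 1*85 = (1 + (-3*4)**2)/(((-3*4))*(1 - 3*4)) - 85 = (1 + (-12)**2)/((-12)*(1 - 12)) - 85 = -1/12*(1 + 144)/(-11) - 85 = -1/12*(-1/11)*145 - 85 = 145/132 - 85 = -11075/132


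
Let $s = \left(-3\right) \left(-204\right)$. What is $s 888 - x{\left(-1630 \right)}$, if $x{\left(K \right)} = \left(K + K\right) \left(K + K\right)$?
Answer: $-10084144$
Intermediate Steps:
$x{\left(K \right)} = 4 K^{2}$ ($x{\left(K \right)} = 2 K 2 K = 4 K^{2}$)
$s = 612$
$s 888 - x{\left(-1630 \right)} = 612 \cdot 888 - 4 \left(-1630\right)^{2} = 543456 - 4 \cdot 2656900 = 543456 - 10627600 = -10084144$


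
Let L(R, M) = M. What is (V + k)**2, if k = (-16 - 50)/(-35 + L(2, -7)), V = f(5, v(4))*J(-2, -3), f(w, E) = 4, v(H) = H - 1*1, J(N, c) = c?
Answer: 5329/49 ≈ 108.76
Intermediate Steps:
v(H) = -1 + H (v(H) = H - 1 = -1 + H)
V = -12 (V = 4*(-3) = -12)
k = 11/7 (k = (-16 - 50)/(-35 - 7) = -66/(-42) = -66*(-1/42) = 11/7 ≈ 1.5714)
(V + k)**2 = (-12 + 11/7)**2 = (-73/7)**2 = 5329/49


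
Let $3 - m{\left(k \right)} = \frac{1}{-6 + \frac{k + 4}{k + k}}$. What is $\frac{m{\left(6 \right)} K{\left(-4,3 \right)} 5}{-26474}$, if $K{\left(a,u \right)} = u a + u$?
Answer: $\frac{4455}{820694} \approx 0.0054283$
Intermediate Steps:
$m{\left(k \right)} = 3 - \frac{1}{-6 + \frac{4 + k}{2 k}}$ ($m{\left(k \right)} = 3 - \frac{1}{-6 + \frac{k + 4}{k + k}} = 3 - \frac{1}{-6 + \frac{4 + k}{2 k}}$)
$K{\left(a,u \right)} = u + a u$ ($K{\left(a,u \right)} = a u + u = u + a u$)
$\frac{m{\left(6 \right)} K{\left(-4,3 \right)} 5}{-26474} = \frac{\frac{-12 + 35 \cdot 6}{-4 + 11 \cdot 6} \cdot 3 \left(1 - 4\right) 5}{-26474} = \frac{-12 + 210}{-4 + 66} \cdot 3 \left(-3\right) 5 \left(- \frac{1}{26474}\right) = \frac{1}{62} \cdot 198 \left(-9\right) 5 \left(- \frac{1}{26474}\right) = \frac{99}{31} \left(-9\right) 5 \left(- \frac{1}{26474}\right) = \left(- \frac{891}{31}\right) 5 \left(- \frac{1}{26474}\right) = \left(- \frac{4455}{31}\right) \left(- \frac{1}{26474}\right) = \frac{4455}{820694}$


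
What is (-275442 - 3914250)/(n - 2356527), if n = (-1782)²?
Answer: -1396564/272999 ≈ -5.1156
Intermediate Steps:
n = 3175524
(-275442 - 3914250)/(n - 2356527) = (-275442 - 3914250)/(3175524 - 2356527) = -4189692/818997 = -4189692*1/818997 = -1396564/272999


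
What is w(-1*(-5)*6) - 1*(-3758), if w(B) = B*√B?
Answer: 3758 + 30*√30 ≈ 3922.3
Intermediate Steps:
w(B) = B^(3/2)
w(-1*(-5)*6) - 1*(-3758) = (-1*(-5)*6)^(3/2) - 1*(-3758) = (5*6)^(3/2) + 3758 = 30^(3/2) + 3758 = 30*√30 + 3758 = 3758 + 30*√30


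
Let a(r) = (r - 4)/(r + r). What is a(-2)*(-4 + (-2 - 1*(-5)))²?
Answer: 3/2 ≈ 1.5000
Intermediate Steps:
a(r) = (-4 + r)/(2*r) (a(r) = (-4 + r)/((2*r)) = (-4 + r)*(1/(2*r)) = (-4 + r)/(2*r))
a(-2)*(-4 + (-2 - 1*(-5)))² = ((½)*(-4 - 2)/(-2))*(-4 + (-2 - 1*(-5)))² = ((½)*(-½)*(-6))*(-4 + (-2 + 5))² = 3*(-4 + 3)²/2 = (3/2)*(-1)² = (3/2)*1 = 3/2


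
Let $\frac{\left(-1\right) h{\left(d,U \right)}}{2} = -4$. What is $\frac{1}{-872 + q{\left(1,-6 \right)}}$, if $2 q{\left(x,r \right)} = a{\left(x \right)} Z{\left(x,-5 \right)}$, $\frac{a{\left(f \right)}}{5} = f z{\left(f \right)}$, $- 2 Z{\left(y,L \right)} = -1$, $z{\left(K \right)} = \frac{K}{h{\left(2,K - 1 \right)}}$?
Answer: $- \frac{32}{27899} \approx -0.001147$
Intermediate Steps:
$h{\left(d,U \right)} = 8$ ($h{\left(d,U \right)} = \left(-2\right) \left(-4\right) = 8$)
$z{\left(K \right)} = \frac{K}{8}$
$Z{\left(y,L \right)} = \frac{1}{2}$ ($Z{\left(y,L \right)} = \left(- \frac{1}{2}\right) \left(-1\right) = \frac{1}{2}$)
$a{\left(f \right)} = \frac{5 f^{2}}{8}$ ($a{\left(f \right)} = 5 f \frac{f}{8} = 5 \frac{f^{2}}{8} = \frac{5 f^{2}}{8}$)
$q{\left(x,r \right)} = \frac{5 x^{2}}{32}$ ($q{\left(x,r \right)} = \frac{\frac{5 x^{2}}{8} \cdot \frac{1}{2}}{2} = \frac{\frac{5}{16} x^{2}}{2} = \frac{5 x^{2}}{32}$)
$\frac{1}{-872 + q{\left(1,-6 \right)}} = \frac{1}{-872 + \frac{5 \cdot 1^{2}}{32}} = \frac{1}{-872 + \frac{5}{32} \cdot 1} = \frac{1}{-872 + \frac{5}{32}} = \frac{1}{- \frac{27899}{32}} = - \frac{32}{27899}$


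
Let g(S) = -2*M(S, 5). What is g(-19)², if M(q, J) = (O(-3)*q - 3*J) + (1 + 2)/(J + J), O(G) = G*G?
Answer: 3448449/25 ≈ 1.3794e+5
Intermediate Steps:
O(G) = G²
M(q, J) = -3*J + 9*q + 3/(2*J) (M(q, J) = ((-3)²*q - 3*J) + (1 + 2)/(J + J) = (9*q - 3*J) + 3/((2*J)) = (-3*J + 9*q) + 3*(1/(2*J)) = (-3*J + 9*q) + 3/(2*J) = -3*J + 9*q + 3/(2*J))
g(S) = 147/5 - 18*S (g(S) = -2*(-3*5 + 9*S + (3/2)/5) = -2*(-15 + 9*S + (3/2)*(⅕)) = -2*(-15 + 9*S + 3/10) = -2*(-147/10 + 9*S) = 147/5 - 18*S)
g(-19)² = (147/5 - 18*(-19))² = (147/5 + 342)² = (1857/5)² = 3448449/25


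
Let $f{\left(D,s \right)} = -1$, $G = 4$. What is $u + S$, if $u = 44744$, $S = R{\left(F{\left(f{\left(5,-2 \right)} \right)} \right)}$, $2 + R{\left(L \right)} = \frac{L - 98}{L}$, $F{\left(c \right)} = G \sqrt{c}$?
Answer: $44743 + \frac{49 i}{2} \approx 44743.0 + 24.5 i$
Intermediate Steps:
$F{\left(c \right)} = 4 \sqrt{c}$
$R{\left(L \right)} = -2 + \frac{-98 + L}{L}$ ($R{\left(L \right)} = -2 + \frac{L - 98}{L} = -2 + \frac{-98 + L}{L}$)
$S = - \frac{i \left(-98 - 4 i\right)}{4}$ ($S = \frac{-98 - 4 \sqrt{-1}}{4 \sqrt{-1}} = \frac{-98 - 4 i}{4 i} = - \frac{i}{4} \left(-98 - 4 i\right) = - \frac{i \left(-98 - 4 i\right)}{4} \approx -1.0 + 24.5 i$)
$u + S = 44744 - \left(1 - \frac{49 i}{2}\right) = 44743 + \frac{49 i}{2}$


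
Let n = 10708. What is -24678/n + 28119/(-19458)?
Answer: -32553449/8681511 ≈ -3.7497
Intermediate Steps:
-24678/n + 28119/(-19458) = -24678/10708 + 28119/(-19458) = -24678*1/10708 + 28119*(-1/19458) = -12339/5354 - 9373/6486 = -32553449/8681511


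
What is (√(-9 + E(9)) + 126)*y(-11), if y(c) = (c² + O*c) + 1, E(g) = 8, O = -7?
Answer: 25074 + 199*I ≈ 25074.0 + 199.0*I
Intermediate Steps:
y(c) = 1 + c² - 7*c (y(c) = (c² - 7*c) + 1 = 1 + c² - 7*c)
(√(-9 + E(9)) + 126)*y(-11) = (√(-9 + 8) + 126)*(1 + (-11)² - 7*(-11)) = (√(-1) + 126)*(1 + 121 + 77) = (I + 126)*199 = (126 + I)*199 = 25074 + 199*I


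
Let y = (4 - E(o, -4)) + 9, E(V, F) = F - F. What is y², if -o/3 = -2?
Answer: 169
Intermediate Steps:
o = 6 (o = -3*(-2) = 6)
E(V, F) = 0
y = 13 (y = (4 - 1*0) + 9 = (4 + 0) + 9 = 4 + 9 = 13)
y² = 13² = 169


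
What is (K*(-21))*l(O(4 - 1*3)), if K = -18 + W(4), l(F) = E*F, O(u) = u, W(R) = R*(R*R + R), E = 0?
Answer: 0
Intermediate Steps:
W(R) = R*(R + R**2) (W(R) = R*(R**2 + R) = R*(R + R**2))
l(F) = 0 (l(F) = 0*F = 0)
K = 62 (K = -18 + 4**2*(1 + 4) = -18 + 16*5 = -18 + 80 = 62)
(K*(-21))*l(O(4 - 1*3)) = (62*(-21))*0 = -1302*0 = 0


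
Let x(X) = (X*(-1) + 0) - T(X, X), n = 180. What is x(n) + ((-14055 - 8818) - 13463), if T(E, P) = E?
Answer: -36696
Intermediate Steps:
x(X) = -2*X (x(X) = (X*(-1) + 0) - X = (-X + 0) - X = -X - X = -2*X)
x(n) + ((-14055 - 8818) - 13463) = -2*180 + ((-14055 - 8818) - 13463) = -360 + (-22873 - 13463) = -360 - 36336 = -36696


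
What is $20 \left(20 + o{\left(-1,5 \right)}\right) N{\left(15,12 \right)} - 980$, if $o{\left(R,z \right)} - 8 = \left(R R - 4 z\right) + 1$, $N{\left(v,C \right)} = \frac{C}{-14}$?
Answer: $- \frac{8060}{7} \approx -1151.4$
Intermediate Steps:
$N{\left(v,C \right)} = - \frac{C}{14}$ ($N{\left(v,C \right)} = C \left(- \frac{1}{14}\right) = - \frac{C}{14}$)
$o{\left(R,z \right)} = 9 + R^{2} - 4 z$ ($o{\left(R,z \right)} = 8 + \left(\left(R R - 4 z\right) + 1\right) = 8 + \left(\left(R^{2} - 4 z\right) + 1\right) = 8 + \left(1 + R^{2} - 4 z\right) = 9 + R^{2} - 4 z$)
$20 \left(20 + o{\left(-1,5 \right)}\right) N{\left(15,12 \right)} - 980 = 20 \left(20 + \left(9 + \left(-1\right)^{2} - 20\right)\right) \left(\left(- \frac{1}{14}\right) 12\right) - 980 = 20 \left(20 + \left(9 + 1 - 20\right)\right) \left(- \frac{6}{7}\right) - 980 = 20 \left(20 - 10\right) \left(- \frac{6}{7}\right) - 980 = 20 \cdot 10 \left(- \frac{6}{7}\right) - 980 = 200 \left(- \frac{6}{7}\right) - 980 = - \frac{1200}{7} - 980 = - \frac{8060}{7}$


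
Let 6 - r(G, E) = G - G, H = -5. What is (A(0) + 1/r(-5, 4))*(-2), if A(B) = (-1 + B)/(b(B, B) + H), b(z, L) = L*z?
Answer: -11/15 ≈ -0.73333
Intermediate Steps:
A(B) = (-1 + B)/(-5 + B**2) (A(B) = (-1 + B)/(B*B - 5) = (-1 + B)/(B**2 - 5) = (-1 + B)/(-5 + B**2))
r(G, E) = 6 (r(G, E) = 6 - (G - G) = 6 - 1*0 = 6 + 0 = 6)
(A(0) + 1/r(-5, 4))*(-2) = ((-1 + 0)/(-5 + 0**2) + 1/6)*(-2) = (-1/(-5 + 0) + 1/6)*(-2) = (-1/(-5) + 1/6)*(-2) = (-1/5*(-1) + 1/6)*(-2) = (1/5 + 1/6)*(-2) = (11/30)*(-2) = -11/15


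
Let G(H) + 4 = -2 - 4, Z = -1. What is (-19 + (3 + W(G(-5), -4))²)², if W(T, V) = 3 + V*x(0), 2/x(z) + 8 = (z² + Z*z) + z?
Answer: 900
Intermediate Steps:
x(z) = 2/(-8 + z²) (x(z) = 2/(-8 + ((z² - z) + z)) = 2/(-8 + z²))
G(H) = -10 (G(H) = -4 + (-2 - 4) = -4 - 6 = -10)
W(T, V) = 3 - V/4 (W(T, V) = 3 + V*(2/(-8 + 0²)) = 3 + V*(2/(-8 + 0)) = 3 + V*(2/(-8)) = 3 + V*(2*(-⅛)) = 3 + V*(-¼) = 3 - V/4)
(-19 + (3 + W(G(-5), -4))²)² = (-19 + (3 + (3 - ¼*(-4)))²)² = (-19 + (3 + (3 + 1))²)² = (-19 + (3 + 4)²)² = (-19 + 7²)² = (-19 + 49)² = 30² = 900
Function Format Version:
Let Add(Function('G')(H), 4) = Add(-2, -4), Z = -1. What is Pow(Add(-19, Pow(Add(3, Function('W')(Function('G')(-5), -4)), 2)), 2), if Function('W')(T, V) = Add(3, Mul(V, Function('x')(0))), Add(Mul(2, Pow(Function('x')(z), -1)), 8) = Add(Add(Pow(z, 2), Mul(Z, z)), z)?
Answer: 900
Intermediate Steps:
Function('x')(z) = Mul(2, Pow(Add(-8, Pow(z, 2)), -1)) (Function('x')(z) = Mul(2, Pow(Add(-8, Add(Add(Pow(z, 2), Mul(-1, z)), z)), -1)) = Mul(2, Pow(Add(-8, Pow(z, 2)), -1)))
Function('G')(H) = -10 (Function('G')(H) = Add(-4, Add(-2, -4)) = Add(-4, -6) = -10)
Function('W')(T, V) = Add(3, Mul(Rational(-1, 4), V)) (Function('W')(T, V) = Add(3, Mul(V, Mul(2, Pow(Add(-8, Pow(0, 2)), -1)))) = Add(3, Mul(V, Mul(2, Pow(Add(-8, 0), -1)))) = Add(3, Mul(V, Mul(2, Pow(-8, -1)))) = Add(3, Mul(V, Mul(2, Rational(-1, 8)))) = Add(3, Mul(V, Rational(-1, 4))) = Add(3, Mul(Rational(-1, 4), V)))
Pow(Add(-19, Pow(Add(3, Function('W')(Function('G')(-5), -4)), 2)), 2) = Pow(Add(-19, Pow(Add(3, Add(3, Mul(Rational(-1, 4), -4))), 2)), 2) = Pow(Add(-19, Pow(Add(3, Add(3, 1)), 2)), 2) = Pow(Add(-19, Pow(Add(3, 4), 2)), 2) = Pow(Add(-19, Pow(7, 2)), 2) = Pow(Add(-19, 49), 2) = Pow(30, 2) = 900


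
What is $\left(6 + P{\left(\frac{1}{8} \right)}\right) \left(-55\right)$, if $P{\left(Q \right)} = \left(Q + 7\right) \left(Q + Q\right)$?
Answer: $- \frac{13695}{32} \approx -427.97$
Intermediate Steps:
$P{\left(Q \right)} = 2 Q \left(7 + Q\right)$ ($P{\left(Q \right)} = \left(7 + Q\right) 2 Q = 2 Q \left(7 + Q\right)$)
$\left(6 + P{\left(\frac{1}{8} \right)}\right) \left(-55\right) = \left(6 + \frac{2 \left(7 + \frac{1}{8}\right)}{8}\right) \left(-55\right) = \left(6 + 2 \cdot \frac{1}{8} \left(7 + \frac{1}{8}\right)\right) \left(-55\right) = \left(6 + 2 \cdot \frac{1}{8} \cdot \frac{57}{8}\right) \left(-55\right) = \left(6 + \frac{57}{32}\right) \left(-55\right) = \frac{249}{32} \left(-55\right) = - \frac{13695}{32}$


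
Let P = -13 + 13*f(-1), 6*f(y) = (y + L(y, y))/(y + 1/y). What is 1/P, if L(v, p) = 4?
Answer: -4/65 ≈ -0.061538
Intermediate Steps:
f(y) = (4 + y)/(6*(y + 1/y)) (f(y) = ((y + 4)/(y + 1/y))/6 = ((4 + y)/(y + 1/y))/6 = (4 + y)/(6*(y + 1/y)))
P = -65/4 (P = -13 + 13*((⅙)*(-1)*(4 - 1)/(1 + (-1)²)) = -13 + 13*((⅙)*(-1)*3/(1 + 1)) = -13 + 13*((⅙)*(-1)*3/2) = -13 + 13*((⅙)*(-1)*(½)*3) = -13 + 13*(-¼) = -13 - 13/4 = -65/4 ≈ -16.250)
1/P = 1/(-65/4) = -4/65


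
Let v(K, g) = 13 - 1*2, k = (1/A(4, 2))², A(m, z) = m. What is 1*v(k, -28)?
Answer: 11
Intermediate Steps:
k = 1/16 (k = (1/4)² = (¼)² = 1/16 ≈ 0.062500)
v(K, g) = 11 (v(K, g) = 13 - 2 = 11)
1*v(k, -28) = 1*11 = 11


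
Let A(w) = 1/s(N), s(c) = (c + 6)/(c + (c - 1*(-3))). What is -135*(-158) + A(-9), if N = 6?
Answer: 85325/4 ≈ 21331.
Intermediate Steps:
s(c) = (6 + c)/(3 + 2*c) (s(c) = (6 + c)/(c + (c + 3)) = (6 + c)/(c + (3 + c)) = (6 + c)/(3 + 2*c))
A(w) = 5/4 (A(w) = 1/((6 + 6)/(3 + 2*6)) = 1/(12/(3 + 12)) = 1/(12/15) = 1/((1/15)*12) = 1/(⅘) = 5/4)
-135*(-158) + A(-9) = -135*(-158) + 5/4 = 21330 + 5/4 = 85325/4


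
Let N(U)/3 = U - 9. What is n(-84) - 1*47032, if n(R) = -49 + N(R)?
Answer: -47360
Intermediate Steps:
N(U) = -27 + 3*U (N(U) = 3*(U - 9) = 3*(-9 + U) = -27 + 3*U)
n(R) = -76 + 3*R (n(R) = -49 + (-27 + 3*R) = -76 + 3*R)
n(-84) - 1*47032 = (-76 + 3*(-84)) - 1*47032 = (-76 - 252) - 47032 = -328 - 47032 = -47360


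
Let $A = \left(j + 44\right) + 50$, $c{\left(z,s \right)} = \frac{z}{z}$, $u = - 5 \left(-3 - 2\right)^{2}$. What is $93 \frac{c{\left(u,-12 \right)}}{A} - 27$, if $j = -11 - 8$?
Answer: $- \frac{644}{25} \approx -25.76$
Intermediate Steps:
$j = -19$ ($j = -11 - 8 = -19$)
$u = -125$ ($u = - 5 \left(-5\right)^{2} = \left(-5\right) 25 = -125$)
$c{\left(z,s \right)} = 1$
$A = 75$ ($A = \left(-19 + 44\right) + 50 = 25 + 50 = 75$)
$93 \frac{c{\left(u,-12 \right)}}{A} - 27 = 93 \cdot 1 \cdot \frac{1}{75} - 27 = 93 \cdot \frac{1}{75} - 27 = \frac{31}{25} - 27 = - \frac{644}{25}$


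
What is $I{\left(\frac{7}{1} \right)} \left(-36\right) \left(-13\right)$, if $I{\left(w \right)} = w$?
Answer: $3276$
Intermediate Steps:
$I{\left(\frac{7}{1} \right)} \left(-36\right) \left(-13\right) = \frac{7}{1} \left(-36\right) \left(-13\right) = 7 \cdot 1 \left(-36\right) \left(-13\right) = 7 \left(-36\right) \left(-13\right) = \left(-252\right) \left(-13\right) = 3276$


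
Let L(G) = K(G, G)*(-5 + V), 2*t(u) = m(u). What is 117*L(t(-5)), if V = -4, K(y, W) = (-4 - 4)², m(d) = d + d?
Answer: -67392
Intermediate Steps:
m(d) = 2*d
K(y, W) = 64 (K(y, W) = (-8)² = 64)
t(u) = u (t(u) = (2*u)/2 = u)
L(G) = -576 (L(G) = 64*(-5 - 4) = 64*(-9) = -576)
117*L(t(-5)) = 117*(-576) = -67392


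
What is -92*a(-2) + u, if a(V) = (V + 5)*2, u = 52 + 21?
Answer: -479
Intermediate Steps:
u = 73
a(V) = 10 + 2*V (a(V) = (5 + V)*2 = 10 + 2*V)
-92*a(-2) + u = -92*(10 + 2*(-2)) + 73 = -92*(10 - 4) + 73 = -92*6 + 73 = -552 + 73 = -479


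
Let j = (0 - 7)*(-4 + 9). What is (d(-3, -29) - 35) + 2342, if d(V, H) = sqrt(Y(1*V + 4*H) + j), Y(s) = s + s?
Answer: 2307 + I*sqrt(273) ≈ 2307.0 + 16.523*I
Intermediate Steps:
Y(s) = 2*s
j = -35 (j = -7*5 = -35)
d(V, H) = sqrt(-35 + 2*V + 8*H) (d(V, H) = sqrt(2*(1*V + 4*H) - 35) = sqrt(2*(V + 4*H) - 35) = sqrt((2*V + 8*H) - 35) = sqrt(-35 + 2*V + 8*H))
(d(-3, -29) - 35) + 2342 = (sqrt(-35 + 2*(-3) + 8*(-29)) - 35) + 2342 = (sqrt(-35 - 6 - 232) - 35) + 2342 = (sqrt(-273) - 35) + 2342 = (I*sqrt(273) - 35) + 2342 = (-35 + I*sqrt(273)) + 2342 = 2307 + I*sqrt(273)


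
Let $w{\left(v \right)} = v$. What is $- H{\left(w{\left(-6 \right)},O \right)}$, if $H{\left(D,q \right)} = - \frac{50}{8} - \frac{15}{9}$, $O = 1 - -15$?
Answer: $\frac{95}{12} \approx 7.9167$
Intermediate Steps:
$O = 16$ ($O = 1 + 15 = 16$)
$H{\left(D,q \right)} = - \frac{95}{12}$ ($H{\left(D,q \right)} = \left(-50\right) \frac{1}{8} - \frac{5}{3} = - \frac{25}{4} - \frac{5}{3} = - \frac{95}{12}$)
$- H{\left(w{\left(-6 \right)},O \right)} = \left(-1\right) \left(- \frac{95}{12}\right) = \frac{95}{12}$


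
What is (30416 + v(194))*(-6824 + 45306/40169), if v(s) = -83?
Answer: -8313303127350/40169 ≈ -2.0696e+8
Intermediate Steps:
(30416 + v(194))*(-6824 + 45306/40169) = (30416 - 83)*(-6824 + 45306/40169) = 30333*(-6824 + 45306*(1/40169)) = 30333*(-6824 + 45306/40169) = 30333*(-274067950/40169) = -8313303127350/40169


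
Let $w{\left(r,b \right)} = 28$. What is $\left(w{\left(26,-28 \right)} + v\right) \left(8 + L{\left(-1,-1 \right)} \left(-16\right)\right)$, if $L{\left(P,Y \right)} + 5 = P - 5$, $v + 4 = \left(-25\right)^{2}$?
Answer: $119416$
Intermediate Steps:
$v = 621$ ($v = -4 + \left(-25\right)^{2} = -4 + 625 = 621$)
$L{\left(P,Y \right)} = -10 + P$ ($L{\left(P,Y \right)} = -5 + \left(P - 5\right) = -5 + \left(-5 + P\right) = -10 + P$)
$\left(w{\left(26,-28 \right)} + v\right) \left(8 + L{\left(-1,-1 \right)} \left(-16\right)\right) = \left(28 + 621\right) \left(8 + \left(-10 - 1\right) \left(-16\right)\right) = 649 \left(8 - -176\right) = 649 \left(8 + 176\right) = 649 \cdot 184 = 119416$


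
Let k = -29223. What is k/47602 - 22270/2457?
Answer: -1131897451/116958114 ≈ -9.6778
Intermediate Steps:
k/47602 - 22270/2457 = -29223/47602 - 22270/2457 = -1131897451/116958114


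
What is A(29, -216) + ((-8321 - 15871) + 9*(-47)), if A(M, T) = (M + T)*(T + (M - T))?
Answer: -30038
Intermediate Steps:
A(M, T) = M*(M + T) (A(M, T) = (M + T)*M = M*(M + T))
A(29, -216) + ((-8321 - 15871) + 9*(-47)) = 29*(29 - 216) + ((-8321 - 15871) + 9*(-47)) = 29*(-187) + (-24192 - 423) = -5423 - 24615 = -30038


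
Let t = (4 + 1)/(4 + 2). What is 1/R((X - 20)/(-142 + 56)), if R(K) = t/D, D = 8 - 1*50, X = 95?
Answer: -252/5 ≈ -50.400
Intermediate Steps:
t = ⅚ (t = 5/6 = 5*(⅙) = ⅚ ≈ 0.83333)
D = -42 (D = 8 - 50 = -42)
R(K) = -5/252 (R(K) = (⅚)/(-42) = (⅚)*(-1/42) = -5/252)
1/R((X - 20)/(-142 + 56)) = 1/(-5/252) = -252/5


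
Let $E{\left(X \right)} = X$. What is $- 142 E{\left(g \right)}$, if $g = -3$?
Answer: $426$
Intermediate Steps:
$- 142 E{\left(g \right)} = \left(-142\right) \left(-3\right) = 426$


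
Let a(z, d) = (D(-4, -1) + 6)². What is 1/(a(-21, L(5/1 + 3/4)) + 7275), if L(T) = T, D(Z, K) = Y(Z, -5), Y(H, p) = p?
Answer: 1/7276 ≈ 0.00013744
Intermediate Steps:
D(Z, K) = -5
a(z, d) = 1 (a(z, d) = (-5 + 6)² = 1² = 1)
1/(a(-21, L(5/1 + 3/4)) + 7275) = 1/(1 + 7275) = 1/7276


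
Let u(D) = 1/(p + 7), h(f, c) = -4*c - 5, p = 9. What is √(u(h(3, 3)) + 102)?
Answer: √1633/4 ≈ 10.103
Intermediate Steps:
h(f, c) = -5 - 4*c
u(D) = 1/16 (u(D) = 1/(9 + 7) = 1/16)
√(u(h(3, 3)) + 102) = √(1/16 + 102) = √(1633/16) = √1633/4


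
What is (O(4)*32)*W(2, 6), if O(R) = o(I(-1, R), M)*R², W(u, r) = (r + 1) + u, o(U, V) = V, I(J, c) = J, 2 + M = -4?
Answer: -27648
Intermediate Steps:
M = -6 (M = -2 - 4 = -6)
W(u, r) = 1 + r + u (W(u, r) = (1 + r) + u = 1 + r + u)
O(R) = -6*R²
(O(4)*32)*W(2, 6) = (-6*4²*32)*(1 + 6 + 2) = (-6*16*32)*9 = -96*32*9 = -3072*9 = -27648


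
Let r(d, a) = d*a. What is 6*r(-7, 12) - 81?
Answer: -585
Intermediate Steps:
r(d, a) = a*d
6*r(-7, 12) - 81 = 6*(12*(-7)) - 81 = 6*(-84) - 81 = -504 - 81 = -585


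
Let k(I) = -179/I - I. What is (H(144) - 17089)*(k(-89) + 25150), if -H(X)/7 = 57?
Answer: -39285917600/89 ≈ -4.4141e+8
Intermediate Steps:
H(X) = -399 (H(X) = -7*57 = -399)
k(I) = -I - 179/I
(H(144) - 17089)*(k(-89) + 25150) = (-399 - 17089)*((-1*(-89) - 179/(-89)) + 25150) = -17488*((89 - 179*(-1/89)) + 25150) = -17488*((89 + 179/89) + 25150) = -17488*(8100/89 + 25150) = -17488*2246450/89 = -39285917600/89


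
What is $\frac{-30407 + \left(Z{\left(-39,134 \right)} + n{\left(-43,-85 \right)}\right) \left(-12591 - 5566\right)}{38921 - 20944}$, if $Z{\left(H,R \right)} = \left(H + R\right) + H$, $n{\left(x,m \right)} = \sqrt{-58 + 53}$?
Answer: $- \frac{1047199}{17977} - \frac{18157 i \sqrt{5}}{17977} \approx -58.252 - 2.2585 i$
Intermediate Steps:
$n{\left(x,m \right)} = i \sqrt{5}$ ($n{\left(x,m \right)} = \sqrt{-5} = i \sqrt{5}$)
$Z{\left(H,R \right)} = R + 2 H$
$\frac{-30407 + \left(Z{\left(-39,134 \right)} + n{\left(-43,-85 \right)}\right) \left(-12591 - 5566\right)}{38921 - 20944} = \frac{-30407 + \left(\left(134 + 2 \left(-39\right)\right) + i \sqrt{5}\right) \left(-12591 - 5566\right)}{38921 - 20944} = \frac{-30407 + \left(\left(134 - 78\right) + i \sqrt{5}\right) \left(-18157\right)}{17977} = \left(-30407 + \left(56 + i \sqrt{5}\right) \left(-18157\right)\right) \frac{1}{17977} = \left(-30407 - \left(1016792 + 18157 i \sqrt{5}\right)\right) \frac{1}{17977} = \left(-1047199 - 18157 i \sqrt{5}\right) \frac{1}{17977} = - \frac{1047199}{17977} - \frac{18157 i \sqrt{5}}{17977}$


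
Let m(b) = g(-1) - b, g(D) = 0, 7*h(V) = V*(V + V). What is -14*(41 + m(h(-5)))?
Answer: -474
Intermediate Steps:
h(V) = 2*V²/7 (h(V) = (V*(V + V))/7 = (V*(2*V))/7 = (2*V²)/7 = 2*V²/7)
m(b) = -b (m(b) = 0 - b = -b)
-14*(41 + m(h(-5))) = -14*(41 - 2*(-5)²/7) = -14*(41 - 2*25/7) = -14*(41 - 1*50/7) = -14*(41 - 50/7) = -14*237/7 = -474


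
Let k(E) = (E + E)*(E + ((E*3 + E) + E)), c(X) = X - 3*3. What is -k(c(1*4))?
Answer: -300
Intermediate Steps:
c(X) = -9 + X (c(X) = X - 9 = -9 + X)
k(E) = 12*E**2 (k(E) = (2*E)*(E + ((3*E + E) + E)) = (2*E)*(E + (4*E + E)) = (2*E)*(E + 5*E) = (2*E)*(6*E) = 12*E**2)
-k(c(1*4)) = -12*(-9 + 1*4)**2 = -12*(-9 + 4)**2 = -12*(-5)**2 = -12*25 = -1*300 = -300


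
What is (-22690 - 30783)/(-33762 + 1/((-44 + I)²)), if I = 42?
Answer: 213892/135047 ≈ 1.5838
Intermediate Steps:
(-22690 - 30783)/(-33762 + 1/((-44 + I)²)) = (-22690 - 30783)/(-33762 + 1/((-44 + 42)²)) = -53473/(-33762 + 1/((-2)²)) = -53473/(-33762 + 1/4) = -53473/(-33762 + ¼) = -53473/(-135047/4) = -53473*(-4/135047) = 213892/135047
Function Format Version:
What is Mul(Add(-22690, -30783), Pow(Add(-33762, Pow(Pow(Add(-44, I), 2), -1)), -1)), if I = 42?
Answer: Rational(213892, 135047) ≈ 1.5838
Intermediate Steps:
Mul(Add(-22690, -30783), Pow(Add(-33762, Pow(Pow(Add(-44, I), 2), -1)), -1)) = Mul(Add(-22690, -30783), Pow(Add(-33762, Pow(Pow(Add(-44, 42), 2), -1)), -1)) = Mul(-53473, Pow(Add(-33762, Pow(Pow(-2, 2), -1)), -1)) = Mul(-53473, Pow(Add(-33762, Pow(4, -1)), -1)) = Mul(-53473, Pow(Add(-33762, Rational(1, 4)), -1)) = Mul(-53473, Pow(Rational(-135047, 4), -1)) = Mul(-53473, Rational(-4, 135047)) = Rational(213892, 135047)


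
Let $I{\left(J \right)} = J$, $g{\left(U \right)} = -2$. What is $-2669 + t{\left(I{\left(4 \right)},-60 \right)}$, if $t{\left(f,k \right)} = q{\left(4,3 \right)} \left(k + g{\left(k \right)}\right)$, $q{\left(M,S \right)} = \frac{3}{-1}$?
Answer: $-2483$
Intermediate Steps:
$q{\left(M,S \right)} = -3$ ($q{\left(M,S \right)} = 3 \left(-1\right) = -3$)
$t{\left(f,k \right)} = 6 - 3 k$ ($t{\left(f,k \right)} = - 3 \left(k - 2\right) = - 3 \left(-2 + k\right) = 6 - 3 k$)
$-2669 + t{\left(I{\left(4 \right)},-60 \right)} = -2669 + \left(6 - -180\right) = -2669 + \left(6 + 180\right) = -2669 + 186 = -2483$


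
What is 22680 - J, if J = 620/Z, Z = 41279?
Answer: 936207100/41279 ≈ 22680.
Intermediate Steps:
J = 620/41279 ≈ 0.015020
22680 - J = 22680 - 1*620/41279 = 22680 - 620/41279 = 936207100/41279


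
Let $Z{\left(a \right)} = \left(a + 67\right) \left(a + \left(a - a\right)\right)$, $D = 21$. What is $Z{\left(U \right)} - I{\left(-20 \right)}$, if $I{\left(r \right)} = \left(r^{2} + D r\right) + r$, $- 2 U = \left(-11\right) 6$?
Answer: $3340$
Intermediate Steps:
$U = 33$ ($U = - \frac{\left(-11\right) 6}{2} = \left(- \frac{1}{2}\right) \left(-66\right) = 33$)
$I{\left(r \right)} = r^{2} + 22 r$ ($I{\left(r \right)} = \left(r^{2} + 21 r\right) + r = r^{2} + 22 r$)
$Z{\left(a \right)} = a \left(67 + a\right)$ ($Z{\left(a \right)} = \left(67 + a\right) \left(a + 0\right) = \left(67 + a\right) a = a \left(67 + a\right)$)
$Z{\left(U \right)} - I{\left(-20 \right)} = 33 \left(67 + 33\right) - - 20 \left(22 - 20\right) = 33 \cdot 100 - \left(-20\right) 2 = 3300 - -40 = 3300 + 40 = 3340$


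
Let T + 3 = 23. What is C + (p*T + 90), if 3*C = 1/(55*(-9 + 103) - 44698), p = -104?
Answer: -235982161/118584 ≈ -1990.0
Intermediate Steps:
T = 20 (T = -3 + 23 = 20)
C = -1/118584 (C = 1/(3*(55*(-9 + 103) - 44698)) = 1/(3*(55*94 - 44698)) = 1/(3*(5170 - 44698)) = (1/3)/(-39528) = (1/3)*(-1/39528) = -1/118584 ≈ -8.4328e-6)
C + (p*T + 90) = -1/118584 + (-104*20 + 90) = -1/118584 + (-2080 + 90) = -1/118584 - 1990 = -235982161/118584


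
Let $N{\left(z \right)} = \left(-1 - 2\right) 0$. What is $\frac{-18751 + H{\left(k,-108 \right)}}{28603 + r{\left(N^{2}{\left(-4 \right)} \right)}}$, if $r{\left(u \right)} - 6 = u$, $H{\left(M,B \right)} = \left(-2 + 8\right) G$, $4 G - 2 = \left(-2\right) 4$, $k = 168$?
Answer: $- \frac{40}{61} \approx -0.65574$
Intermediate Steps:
$G = - \frac{3}{2}$ ($G = \frac{1}{2} + \frac{\left(-2\right) 4}{4} = \frac{1}{2} + \frac{1}{4} \left(-8\right) = \frac{1}{2} - 2 = - \frac{3}{2} \approx -1.5$)
$N{\left(z \right)} = 0$ ($N{\left(z \right)} = \left(-3\right) 0 = 0$)
$H{\left(M,B \right)} = -9$ ($H{\left(M,B \right)} = \left(-2 + 8\right) \left(- \frac{3}{2}\right) = 6 \left(- \frac{3}{2}\right) = -9$)
$r{\left(u \right)} = 6 + u$
$\frac{-18751 + H{\left(k,-108 \right)}}{28603 + r{\left(N^{2}{\left(-4 \right)} \right)}} = \frac{-18751 - 9}{28603 + \left(6 + 0^{2}\right)} = - \frac{18760}{28603 + \left(6 + 0\right)} = - \frac{18760}{28603 + 6} = - \frac{18760}{28609} = \left(-18760\right) \frac{1}{28609} = - \frac{40}{61}$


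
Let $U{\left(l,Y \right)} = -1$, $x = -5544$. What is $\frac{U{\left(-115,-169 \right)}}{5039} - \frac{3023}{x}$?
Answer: $\frac{15227353}{27936216} \approx 0.54508$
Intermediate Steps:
$\frac{U{\left(-115,-169 \right)}}{5039} - \frac{3023}{x} = - \frac{1}{5039} - \frac{3023}{-5544} = \left(-1\right) \frac{1}{5039} - - \frac{3023}{5544} = - \frac{1}{5039} + \frac{3023}{5544} = \frac{15227353}{27936216}$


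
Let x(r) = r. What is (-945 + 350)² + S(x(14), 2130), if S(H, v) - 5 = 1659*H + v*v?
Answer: 4914156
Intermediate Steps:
S(H, v) = 5 + v² + 1659*H (S(H, v) = 5 + (1659*H + v*v) = 5 + (1659*H + v²) = 5 + (v² + 1659*H) = 5 + v² + 1659*H)
(-945 + 350)² + S(x(14), 2130) = (-945 + 350)² + (5 + 2130² + 1659*14) = (-595)² + (5 + 4536900 + 23226) = 354025 + 4560131 = 4914156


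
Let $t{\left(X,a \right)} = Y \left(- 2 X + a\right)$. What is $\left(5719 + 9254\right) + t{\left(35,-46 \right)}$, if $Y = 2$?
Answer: $14741$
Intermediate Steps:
$t{\left(X,a \right)} = - 4 X + 2 a$ ($t{\left(X,a \right)} = 2 \left(- 2 X + a\right) = 2 \left(a - 2 X\right) = - 4 X + 2 a$)
$\left(5719 + 9254\right) + t{\left(35,-46 \right)} = \left(5719 + 9254\right) + \left(\left(-4\right) 35 + 2 \left(-46\right)\right) = 14973 - 232 = 14741$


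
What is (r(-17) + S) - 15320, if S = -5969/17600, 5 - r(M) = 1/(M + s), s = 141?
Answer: -8356053439/545600 ≈ -15315.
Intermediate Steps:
r(M) = 5 - 1/(141 + M) (r(M) = 5 - 1/(M + 141) = 5 - 1/(141 + M))
S = -5969/17600 (S = -5969*1/17600 = -5969/17600 ≈ -0.33915)
(r(-17) + S) - 15320 = ((704 + 5*(-17))/(141 - 17) - 5969/17600) - 15320 = ((704 - 85)/124 - 5969/17600) - 15320 = ((1/124)*619 - 5969/17600) - 15320 = (619/124 - 5969/17600) - 15320 = 2538561/545600 - 15320 = -8356053439/545600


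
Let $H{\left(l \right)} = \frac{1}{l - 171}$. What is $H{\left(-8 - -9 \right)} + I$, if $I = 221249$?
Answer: $\frac{37612329}{170} \approx 2.2125 \cdot 10^{5}$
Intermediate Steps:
$H{\left(l \right)} = \frac{1}{-171 + l}$
$H{\left(-8 - -9 \right)} + I = \frac{1}{-171 - -1} + 221249 = \frac{1}{-171 + \left(-8 + 9\right)} + 221249 = \frac{1}{-171 + 1} + 221249 = \frac{1}{-170} + 221249 = - \frac{1}{170} + 221249 = \frac{37612329}{170}$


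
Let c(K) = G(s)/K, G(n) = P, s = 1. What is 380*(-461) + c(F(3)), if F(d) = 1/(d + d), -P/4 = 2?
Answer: -175228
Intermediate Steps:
P = -8 (P = -4*2 = -8)
G(n) = -8
F(d) = 1/(2*d)
c(K) = -8/K
380*(-461) + c(F(3)) = 380*(-461) - 8/((½)/3) = -175180 - 8/((½)*(⅓)) = -175180 - 8/⅙ = -175180 - 8*6 = -175180 - 48 = -175228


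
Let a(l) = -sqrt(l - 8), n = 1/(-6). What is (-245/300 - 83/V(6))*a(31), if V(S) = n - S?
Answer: -28067*sqrt(23)/2220 ≈ -60.633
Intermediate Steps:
n = -1/6 ≈ -0.16667
V(S) = -1/6 - S
a(l) = -sqrt(-8 + l)
(-245/300 - 83/V(6))*a(31) = (-245/300 - 83/(-1/6 - 1*6))*(-sqrt(-8 + 31)) = (-245*1/300 - 83/(-1/6 - 6))*(-sqrt(23)) = (-49/60 - 83/(-37/6))*(-sqrt(23)) = (-49/60 - 83*(-6/37))*(-sqrt(23)) = (-49/60 + 498/37)*(-sqrt(23)) = 28067*(-sqrt(23))/2220 = -28067*sqrt(23)/2220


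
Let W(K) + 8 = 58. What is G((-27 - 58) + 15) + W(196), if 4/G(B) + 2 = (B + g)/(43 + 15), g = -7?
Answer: 9418/193 ≈ 48.798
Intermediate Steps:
W(K) = 50 (W(K) = -8 + 58 = 50)
G(B) = 4/(-123/58 + B/58) (G(B) = 4/(-2 + (B - 7)/(43 + 15)) = 4/(-2 + (-7 + B)/58) = 4/(-2 + (-7 + B)*(1/58)) = 4/(-2 + (-7/58 + B/58)) = 4/(-123/58 + B/58))
G((-27 - 58) + 15) + W(196) = 232/(-123 + ((-27 - 58) + 15)) + 50 = 232/(-123 + (-85 + 15)) + 50 = 232/(-123 - 70) + 50 = 232/(-193) + 50 = 232*(-1/193) + 50 = -232/193 + 50 = 9418/193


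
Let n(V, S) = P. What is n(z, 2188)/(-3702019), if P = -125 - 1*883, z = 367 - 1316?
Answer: 1008/3702019 ≈ 0.00027228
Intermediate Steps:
z = -949
P = -1008 (P = -125 - 883 = -1008)
n(V, S) = -1008
n(z, 2188)/(-3702019) = -1008/(-3702019) = -1008*(-1/3702019) = 1008/3702019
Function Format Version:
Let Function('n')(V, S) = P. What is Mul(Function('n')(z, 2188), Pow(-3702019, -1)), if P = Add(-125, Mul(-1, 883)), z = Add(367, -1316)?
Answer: Rational(1008, 3702019) ≈ 0.00027228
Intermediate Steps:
z = -949
P = -1008 (P = Add(-125, -883) = -1008)
Function('n')(V, S) = -1008
Mul(Function('n')(z, 2188), Pow(-3702019, -1)) = Mul(-1008, Pow(-3702019, -1)) = Mul(-1008, Rational(-1, 3702019)) = Rational(1008, 3702019)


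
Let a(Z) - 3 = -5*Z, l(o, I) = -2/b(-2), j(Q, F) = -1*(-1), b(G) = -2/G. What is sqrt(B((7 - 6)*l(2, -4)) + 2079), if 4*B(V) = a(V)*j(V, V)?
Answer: sqrt(8329)/2 ≈ 45.632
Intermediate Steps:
j(Q, F) = 1
l(o, I) = -2 (l(o, I) = -2/((-2/(-2))) = -2/((-2*(-1/2))) = -2/1 = -2*1 = -2)
a(Z) = 3 - 5*Z
B(V) = 3/4 - 5*V/4 (B(V) = ((3 - 5*V)*1)/4 = (3 - 5*V)/4 = 3/4 - 5*V/4)
sqrt(B((7 - 6)*l(2, -4)) + 2079) = sqrt((3/4 - 5*(7 - 6)*(-2)/4) + 2079) = sqrt((3/4 - 5*(-2)/4) + 2079) = sqrt((3/4 - 5/4*(-2)) + 2079) = sqrt((3/4 + 5/2) + 2079) = sqrt(13/4 + 2079) = sqrt(8329/4) = sqrt(8329)/2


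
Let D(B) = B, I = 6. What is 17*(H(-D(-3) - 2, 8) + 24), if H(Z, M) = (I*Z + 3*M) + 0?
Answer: 918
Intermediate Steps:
H(Z, M) = 3*M + 6*Z (H(Z, M) = (6*Z + 3*M) + 0 = (3*M + 6*Z) + 0 = 3*M + 6*Z)
17*(H(-D(-3) - 2, 8) + 24) = 17*((3*8 + 6*(-1*(-3) - 2)) + 24) = 17*((24 + 6*(3 - 2)) + 24) = 17*((24 + 6*1) + 24) = 17*((24 + 6) + 24) = 17*(30 + 24) = 17*54 = 918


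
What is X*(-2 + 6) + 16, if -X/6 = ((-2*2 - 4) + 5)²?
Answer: -200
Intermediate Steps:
X = -54 (X = -6*((-2*2 - 4) + 5)² = -6*((-4 - 4) + 5)² = -6*(-8 + 5)² = -6*(-3)² = -6*9 = -54)
X*(-2 + 6) + 16 = -54*(-2 + 6) + 16 = -54*4 + 16 = -216 + 16 = -200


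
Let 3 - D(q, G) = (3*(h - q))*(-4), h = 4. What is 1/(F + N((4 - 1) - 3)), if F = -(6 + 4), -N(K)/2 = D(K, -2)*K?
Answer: -⅒ ≈ -0.10000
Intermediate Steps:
D(q, G) = 51 - 12*q (D(q, G) = 3 - 3*(4 - q)*(-4) = 3 - (12 - 3*q)*(-4) = 3 - (-48 + 12*q) = 3 + (48 - 12*q) = 51 - 12*q)
N(K) = -2*K*(51 - 12*K) (N(K) = -2*(51 - 12*K)*K = -2*K*(51 - 12*K))
F = -10 (F = -1*10 = -10)
1/(F + N((4 - 1) - 3)) = 1/(-10 + 6*((4 - 1) - 3)*(-17 + 4*((4 - 1) - 3))) = 1/(-10 + 6*(3 - 3)*(-17 + 4*(3 - 3))) = 1/(-10 + 6*0*(-17 + 4*0)) = 1/(-10 + 6*0*(-17 + 0)) = 1/(-10 + 6*0*(-17)) = 1/(-10 + 0) = 1/(-10) = -⅒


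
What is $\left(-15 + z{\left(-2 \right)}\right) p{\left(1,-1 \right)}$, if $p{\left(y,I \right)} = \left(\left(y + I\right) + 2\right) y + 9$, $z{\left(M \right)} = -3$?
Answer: $-198$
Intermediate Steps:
$p{\left(y,I \right)} = 9 + y \left(2 + I + y\right)$ ($p{\left(y,I \right)} = \left(\left(I + y\right) + 2\right) y + 9 = \left(2 + I + y\right) y + 9 = y \left(2 + I + y\right) + 9 = 9 + y \left(2 + I + y\right)$)
$\left(-15 + z{\left(-2 \right)}\right) p{\left(1,-1 \right)} = \left(-15 - 3\right) \left(9 + 1^{2} + 2 \cdot 1 - 1\right) = - 18 \left(9 + 1 + 2 - 1\right) = \left(-18\right) 11 = -198$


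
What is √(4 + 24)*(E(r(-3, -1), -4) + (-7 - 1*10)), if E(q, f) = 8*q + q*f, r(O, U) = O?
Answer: -58*√7 ≈ -153.45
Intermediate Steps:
E(q, f) = 8*q + f*q
√(4 + 24)*(E(r(-3, -1), -4) + (-7 - 1*10)) = √(4 + 24)*(-3*(8 - 4) + (-7 - 1*10)) = √28*(-3*4 + (-7 - 10)) = (2*√7)*(-12 - 17) = (2*√7)*(-29) = -58*√7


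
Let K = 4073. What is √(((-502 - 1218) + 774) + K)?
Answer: √3127 ≈ 55.920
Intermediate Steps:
√(((-502 - 1218) + 774) + K) = √(((-502 - 1218) + 774) + 4073) = √((-1720 + 774) + 4073) = √(-946 + 4073) = √3127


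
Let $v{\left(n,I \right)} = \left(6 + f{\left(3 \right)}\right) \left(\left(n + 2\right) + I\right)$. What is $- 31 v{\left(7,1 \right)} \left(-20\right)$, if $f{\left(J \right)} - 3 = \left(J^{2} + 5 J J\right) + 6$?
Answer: $427800$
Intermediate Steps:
$f{\left(J \right)} = 9 + 6 J^{2}$ ($f{\left(J \right)} = 3 + \left(\left(J^{2} + 5 J J\right) + 6\right) = 3 + \left(\left(J^{2} + 5 J^{2}\right) + 6\right) = 3 + \left(6 J^{2} + 6\right) = 3 + \left(6 + 6 J^{2}\right) = 9 + 6 J^{2}$)
$v{\left(n,I \right)} = 138 + 69 I + 69 n$ ($v{\left(n,I \right)} = \left(6 + \left(9 + 6 \cdot 3^{2}\right)\right) \left(\left(n + 2\right) + I\right) = \left(6 + \left(9 + 6 \cdot 9\right)\right) \left(\left(2 + n\right) + I\right) = \left(6 + \left(9 + 54\right)\right) \left(2 + I + n\right) = \left(6 + 63\right) \left(2 + I + n\right) = 69 \left(2 + I + n\right) = 138 + 69 I + 69 n$)
$- 31 v{\left(7,1 \right)} \left(-20\right) = - 31 \left(138 + 69 \cdot 1 + 69 \cdot 7\right) \left(-20\right) = - 31 \left(138 + 69 + 483\right) \left(-20\right) = \left(-31\right) 690 \left(-20\right) = \left(-21390\right) \left(-20\right) = 427800$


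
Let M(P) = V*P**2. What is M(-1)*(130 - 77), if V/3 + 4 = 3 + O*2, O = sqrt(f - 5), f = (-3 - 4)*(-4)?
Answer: -159 + 318*sqrt(23) ≈ 1366.1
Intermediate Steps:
f = 28 (f = -7*(-4) = 28)
O = sqrt(23) (O = sqrt(28 - 5) = sqrt(23) ≈ 4.7958)
V = -3 + 6*sqrt(23) (V = -12 + 3*(3 + sqrt(23)*2) = -12 + 3*(3 + 2*sqrt(23)) = -12 + (9 + 6*sqrt(23)) = -3 + 6*sqrt(23) ≈ 25.775)
M(P) = P**2*(-3 + 6*sqrt(23)) (M(P) = (-3 + 6*sqrt(23))*P**2 = P**2*(-3 + 6*sqrt(23)))
M(-1)*(130 - 77) = ((-1)**2*(-3 + 6*sqrt(23)))*(130 - 77) = (1*(-3 + 6*sqrt(23)))*53 = (-3 + 6*sqrt(23))*53 = -159 + 318*sqrt(23)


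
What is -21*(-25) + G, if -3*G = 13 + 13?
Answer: 1549/3 ≈ 516.33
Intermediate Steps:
G = -26/3 (G = -(13 + 13)/3 = -1/3*26 = -26/3 ≈ -8.6667)
-21*(-25) + G = -21*(-25) - 26/3 = 525 - 26/3 = 1549/3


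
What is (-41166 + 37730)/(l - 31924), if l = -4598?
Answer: 1718/18261 ≈ 0.094080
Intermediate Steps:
(-41166 + 37730)/(l - 31924) = (-41166 + 37730)/(-4598 - 31924) = -3436/(-36522) = -3436*(-1/36522) = 1718/18261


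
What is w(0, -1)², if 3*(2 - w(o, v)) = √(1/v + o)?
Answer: (6 - I)²/9 ≈ 3.8889 - 1.3333*I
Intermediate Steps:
w(o, v) = 2 - √(o + 1/v)/3 (w(o, v) = 2 - √(1/v + o)/3 = 2 - √(o + 1/v)/3)
w(0, -1)² = (2 - √(0 + 1/(-1))/3)² = (2 - √(0 - 1)/3)² = (2 - I/3)²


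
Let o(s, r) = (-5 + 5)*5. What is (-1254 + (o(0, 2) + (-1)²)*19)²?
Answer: 1525225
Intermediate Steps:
o(s, r) = 0 (o(s, r) = 0*5 = 0)
(-1254 + (o(0, 2) + (-1)²)*19)² = (-1254 + (0 + (-1)²)*19)² = (-1254 + (0 + 1)*19)² = (-1254 + 1*19)² = (-1254 + 19)² = (-1235)² = 1525225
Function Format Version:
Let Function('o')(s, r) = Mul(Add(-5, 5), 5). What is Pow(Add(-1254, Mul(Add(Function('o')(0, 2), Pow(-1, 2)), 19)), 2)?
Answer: 1525225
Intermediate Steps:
Function('o')(s, r) = 0 (Function('o')(s, r) = Mul(0, 5) = 0)
Pow(Add(-1254, Mul(Add(Function('o')(0, 2), Pow(-1, 2)), 19)), 2) = Pow(Add(-1254, Mul(Add(0, Pow(-1, 2)), 19)), 2) = Pow(Add(-1254, Mul(Add(0, 1), 19)), 2) = Pow(Add(-1254, Mul(1, 19)), 2) = Pow(Add(-1254, 19), 2) = Pow(-1235, 2) = 1525225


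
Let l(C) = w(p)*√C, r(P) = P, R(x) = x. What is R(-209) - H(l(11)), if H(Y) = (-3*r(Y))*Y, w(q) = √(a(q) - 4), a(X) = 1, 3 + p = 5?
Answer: -308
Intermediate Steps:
p = 2 (p = -3 + 5 = 2)
w(q) = I*√3 (w(q) = √(1 - 4) = √(-3) = I*√3)
l(C) = I*√3*√C (l(C) = (I*√3)*√C = I*√3*√C)
H(Y) = -3*Y² (H(Y) = (-3*Y)*Y = -3*Y²)
R(-209) - H(l(11)) = -209 - (-3)*(I*√3*√11)² = -209 - (-3)*(I*√33)² = -209 - (-3)*(-33) = -209 - 1*99 = -209 - 99 = -308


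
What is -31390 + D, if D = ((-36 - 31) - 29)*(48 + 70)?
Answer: -42718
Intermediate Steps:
D = -11328 (D = (-67 - 29)*118 = -96*118 = -11328)
-31390 + D = -31390 - 11328 = -42718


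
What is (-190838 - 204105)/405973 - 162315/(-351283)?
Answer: -72841254374/142611413359 ≈ -0.51077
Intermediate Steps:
(-190838 - 204105)/405973 - 162315/(-351283) = -394943*1/405973 - 162315*(-1/351283) = -394943/405973 + 162315/351283 = -72841254374/142611413359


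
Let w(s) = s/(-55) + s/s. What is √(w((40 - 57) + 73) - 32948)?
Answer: 3*I*√11074195/55 ≈ 181.52*I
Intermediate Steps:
w(s) = 1 - s/55 (w(s) = s*(-1/55) + 1 = -s/55 + 1 = 1 - s/55)
√(w((40 - 57) + 73) - 32948) = √((1 - ((40 - 57) + 73)/55) - 32948) = √((1 - (-17 + 73)/55) - 32948) = √((1 - 1/55*56) - 32948) = √((1 - 56/55) - 32948) = √(-1/55 - 32948) = √(-1812141/55) = 3*I*√11074195/55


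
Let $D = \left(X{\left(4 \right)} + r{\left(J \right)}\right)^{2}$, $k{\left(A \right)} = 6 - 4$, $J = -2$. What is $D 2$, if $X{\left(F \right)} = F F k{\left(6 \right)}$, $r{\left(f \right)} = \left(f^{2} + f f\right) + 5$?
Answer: $4050$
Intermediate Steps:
$r{\left(f \right)} = 5 + 2 f^{2}$ ($r{\left(f \right)} = \left(f^{2} + f^{2}\right) + 5 = 2 f^{2} + 5 = 5 + 2 f^{2}$)
$k{\left(A \right)} = 2$
$X{\left(F \right)} = 2 F^{2}$ ($X{\left(F \right)} = F F 2 = F^{2} \cdot 2 = 2 F^{2}$)
$D = 2025$ ($D = \left(2 \cdot 4^{2} + \left(5 + 2 \left(-2\right)^{2}\right)\right)^{2} = \left(2 \cdot 16 + \left(5 + 2 \cdot 4\right)\right)^{2} = \left(32 + \left(5 + 8\right)\right)^{2} = \left(32 + 13\right)^{2} = 45^{2} = 2025$)
$D 2 = 2025 \cdot 2 = 4050$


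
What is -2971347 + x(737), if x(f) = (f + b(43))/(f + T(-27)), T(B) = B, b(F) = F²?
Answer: -1054826892/355 ≈ -2.9713e+6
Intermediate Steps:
x(f) = (1849 + f)/(-27 + f) (x(f) = (f + 43²)/(f - 27) = (f + 1849)/(-27 + f) = (1849 + f)/(-27 + f))
-2971347 + x(737) = -2971347 + (1849 + 737)/(-27 + 737) = -2971347 + 2586/710 = -2971347 + (1/710)*2586 = -2971347 + 1293/355 = -1054826892/355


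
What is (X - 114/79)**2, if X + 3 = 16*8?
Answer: 95277121/6241 ≈ 15266.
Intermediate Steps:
X = 125 (X = -3 + 16*8 = -3 + 128 = 125)
(X - 114/79)**2 = (125 - 114/79)**2 = (9761/79)**2 = 95277121/6241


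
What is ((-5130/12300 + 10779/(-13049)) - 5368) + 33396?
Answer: 149945671751/5350090 ≈ 28027.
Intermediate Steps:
((-5130/12300 + 10779/(-13049)) - 5368) + 33396 = ((-5130*1/12300 + 10779*(-1/13049)) - 5368) + 33396 = ((-171/410 - 10779/13049) - 5368) + 33396 = (-6650769/5350090 - 5368) + 33396 = -28725933889/5350090 + 33396 = 149945671751/5350090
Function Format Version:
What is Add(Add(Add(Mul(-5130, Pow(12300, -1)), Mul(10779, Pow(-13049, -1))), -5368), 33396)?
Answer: Rational(149945671751, 5350090) ≈ 28027.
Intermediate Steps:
Add(Add(Add(Mul(-5130, Pow(12300, -1)), Mul(10779, Pow(-13049, -1))), -5368), 33396) = Add(Add(Add(Mul(-5130, Rational(1, 12300)), Mul(10779, Rational(-1, 13049))), -5368), 33396) = Add(Add(Add(Rational(-171, 410), Rational(-10779, 13049)), -5368), 33396) = Add(Add(Rational(-6650769, 5350090), -5368), 33396) = Add(Rational(-28725933889, 5350090), 33396) = Rational(149945671751, 5350090)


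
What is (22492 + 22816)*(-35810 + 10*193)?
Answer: -1535035040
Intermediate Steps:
(22492 + 22816)*(-35810 + 10*193) = 45308*(-35810 + 1930) = 45308*(-33880) = -1535035040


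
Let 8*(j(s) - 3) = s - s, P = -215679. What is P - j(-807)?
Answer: -215682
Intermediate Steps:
j(s) = 3 (j(s) = 3 + (s - s)/8 = 3 + (⅛)*0 = 3 + 0 = 3)
P - j(-807) = -215679 - 1*3 = -215679 - 3 = -215682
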